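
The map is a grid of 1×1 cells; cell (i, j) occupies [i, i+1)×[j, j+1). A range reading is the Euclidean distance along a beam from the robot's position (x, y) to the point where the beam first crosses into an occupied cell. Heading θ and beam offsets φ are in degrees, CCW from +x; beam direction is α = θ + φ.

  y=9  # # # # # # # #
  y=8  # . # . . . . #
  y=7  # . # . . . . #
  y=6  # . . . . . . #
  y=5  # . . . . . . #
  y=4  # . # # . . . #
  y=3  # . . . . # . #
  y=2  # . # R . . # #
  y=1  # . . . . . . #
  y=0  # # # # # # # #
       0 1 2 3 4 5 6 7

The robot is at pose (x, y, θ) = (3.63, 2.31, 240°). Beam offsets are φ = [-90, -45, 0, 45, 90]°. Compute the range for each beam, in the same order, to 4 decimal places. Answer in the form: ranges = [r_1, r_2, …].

ranges = [0.7275, 0.6522, 1.5127, 1.3562, 2.6200]

beam 1: φ=-90°, α=150°
  direction (-0.8660, 0.5000); cell (3,2); t to first gridline: x 0.7275, y 1.3800 (then +1.1547 / +2.0000)
    (2,2) via x @ 0.7275  # hit
  → r_1 = 0.7275
beam 2: φ=-45°, α=195°
  direction (-0.9659, -0.2588); cell (3,2); t to first gridline: x 0.6522, y 1.1977 (then +1.0353 / +3.8637)
    (2,2) via x @ 0.6522  # hit
  → r_2 = 0.6522
beam 3: φ=0°, α=240°
  direction (-0.5000, -0.8660); cell (3,2); t to first gridline: x 1.2600, y 0.3580 (then +2.0000 / +1.1547)
    (3,1) via y @ 0.3580
    (2,1) via x @ 1.2600
    (2,0) via y @ 1.5127  # hit
  → r_3 = 1.5127
beam 4: φ=45°, α=285°
  direction (0.2588, -0.9659); cell (3,2); t to first gridline: x 1.4296, y 0.3209 (then +3.8637 / +1.0353)
    (3,1) via y @ 0.3209
    (3,0) via y @ 1.3562  # hit
  → r_4 = 1.3562
beam 5: φ=90°, α=330°
  direction (0.8660, -0.5000); cell (3,2); t to first gridline: x 0.4272, y 0.6200 (then +1.1547 / +2.0000)
    (4,2) via x @ 0.4272
    (4,1) via y @ 0.6200
    (5,1) via x @ 1.5819
    (5,0) via y @ 2.6200  # hit
  → r_5 = 2.6200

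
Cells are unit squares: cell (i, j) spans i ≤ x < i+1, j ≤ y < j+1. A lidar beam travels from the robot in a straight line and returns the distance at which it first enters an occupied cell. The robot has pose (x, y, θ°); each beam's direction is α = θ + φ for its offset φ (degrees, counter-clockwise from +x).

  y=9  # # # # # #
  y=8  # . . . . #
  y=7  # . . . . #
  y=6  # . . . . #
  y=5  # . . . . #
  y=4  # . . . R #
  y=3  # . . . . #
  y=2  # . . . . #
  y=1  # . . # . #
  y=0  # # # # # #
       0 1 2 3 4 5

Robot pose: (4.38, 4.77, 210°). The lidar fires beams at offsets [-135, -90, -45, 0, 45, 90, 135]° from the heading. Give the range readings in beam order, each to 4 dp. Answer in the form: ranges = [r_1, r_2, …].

beam 1: φ=-135°, α=75°
  d=(0.2588,0.9659)  start (4,4)  tX=2.3955 tY=0.2381  stride 1/|dx|=3.8637 1/|dy|=1.0353
    cross y-line → (4,5), t=0.2381
    cross y-line → (4,6), t=1.2734
    cross y-line → (4,7), t=2.3087
    cross x-line → (5,7), t=2.3955 (wall)
  → r_1 = 2.3955
beam 2: φ=-90°, α=120°
  d=(-0.5000,0.8660)  start (4,4)  tX=0.7600 tY=0.2656  stride 1/|dx|=2.0000 1/|dy|=1.1547
    cross y-line → (4,5), t=0.2656
    cross x-line → (3,5), t=0.7600
    cross y-line → (3,6), t=1.4203
    cross y-line → (3,7), t=2.5750
    cross x-line → (2,7), t=2.7600
    cross y-line → (2,8), t=3.7297
    cross x-line → (1,8), t=4.7600
    cross y-line → (1,9), t=4.8844 (wall)
  → r_2 = 4.8844
beam 3: φ=-45°, α=165°
  d=(-0.9659,0.2588)  start (4,4)  tX=0.3934 tY=0.8887  stride 1/|dx|=1.0353 1/|dy|=3.8637
    cross x-line → (3,4), t=0.3934
    cross y-line → (3,5), t=0.8887
    cross x-line → (2,5), t=1.4287
    cross x-line → (1,5), t=2.4640
    cross x-line → (0,5), t=3.4992 (wall)
  → r_3 = 3.4992
beam 4: φ=0°, α=210°
  d=(-0.8660,-0.5000)  start (4,4)  tX=0.4388 tY=1.5400  stride 1/|dx|=1.1547 1/|dy|=2.0000
    cross x-line → (3,4), t=0.4388
    cross y-line → (3,3), t=1.5400
    cross x-line → (2,3), t=1.5935
    cross x-line → (1,3), t=2.7482
    cross y-line → (1,2), t=3.5400
    cross x-line → (0,2), t=3.9029 (wall)
  → r_4 = 3.9029
beam 5: φ=45°, α=255°
  d=(-0.2588,-0.9659)  start (4,4)  tX=1.4682 tY=0.7972  stride 1/|dx|=3.8637 1/|dy|=1.0353
    cross y-line → (4,3), t=0.7972
    cross x-line → (3,3), t=1.4682
    cross y-line → (3,2), t=1.8324
    cross y-line → (3,1), t=2.8677 (wall)
  → r_5 = 2.8677
beam 6: φ=90°, α=300°
  d=(0.5000,-0.8660)  start (4,4)  tX=1.2400 tY=0.8891  stride 1/|dx|=2.0000 1/|dy|=1.1547
    cross y-line → (4,3), t=0.8891
    cross x-line → (5,3), t=1.2400 (wall)
  → r_6 = 1.2400
beam 7: φ=135°, α=345°
  d=(0.9659,-0.2588)  start (4,4)  tX=0.6419 tY=2.9751  stride 1/|dx|=1.0353 1/|dy|=3.8637
    cross x-line → (5,4), t=0.6419 (wall)
  → r_7 = 0.6419

ranges = [2.3955, 4.8844, 3.4992, 3.9029, 2.8677, 1.2400, 0.6419]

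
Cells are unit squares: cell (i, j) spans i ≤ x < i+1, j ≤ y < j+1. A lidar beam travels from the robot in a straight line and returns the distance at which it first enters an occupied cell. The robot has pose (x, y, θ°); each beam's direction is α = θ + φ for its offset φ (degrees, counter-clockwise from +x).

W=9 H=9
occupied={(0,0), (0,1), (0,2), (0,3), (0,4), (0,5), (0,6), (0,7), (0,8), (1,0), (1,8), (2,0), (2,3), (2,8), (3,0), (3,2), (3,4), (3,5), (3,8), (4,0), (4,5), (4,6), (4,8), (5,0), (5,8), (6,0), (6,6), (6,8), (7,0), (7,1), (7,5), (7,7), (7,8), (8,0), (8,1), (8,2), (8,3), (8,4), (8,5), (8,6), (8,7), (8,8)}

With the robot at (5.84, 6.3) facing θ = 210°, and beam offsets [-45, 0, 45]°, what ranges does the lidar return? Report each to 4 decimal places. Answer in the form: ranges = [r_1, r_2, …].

ranges = [0.8696, 0.9699, 5.4870]

beam 1: φ=-45°, α=165°
  cosα=-0.9659 sinα=0.2588 | (5,6) | tMaxX 0.8696 tMaxY 2.7046 | tΔX 1.0353 tΔY 3.8637
    t=0.8696 [x] (4,6) — stop
  → r_1 = 0.8696
beam 2: φ=0°, α=210°
  cosα=-0.8660 sinα=-0.5000 | (5,6) | tMaxX 0.9699 tMaxY 0.6000 | tΔX 1.1547 tΔY 2.0000
    t=0.6000 [y] (5,5)
    t=0.9699 [x] (4,5) — stop
  → r_2 = 0.9699
beam 3: φ=45°, α=255°
  cosα=-0.2588 sinα=-0.9659 | (5,6) | tMaxX 3.2455 tMaxY 0.3106 | tΔX 3.8637 tΔY 1.0353
    t=0.3106 [y] (5,5)
    t=1.3459 [y] (5,4)
    t=2.3811 [y] (5,3)
    t=3.2455 [x] (4,3)
    t=3.4164 [y] (4,2)
    t=4.4517 [y] (4,1)
    t=5.4870 [y] (4,0) — stop
  → r_3 = 5.4870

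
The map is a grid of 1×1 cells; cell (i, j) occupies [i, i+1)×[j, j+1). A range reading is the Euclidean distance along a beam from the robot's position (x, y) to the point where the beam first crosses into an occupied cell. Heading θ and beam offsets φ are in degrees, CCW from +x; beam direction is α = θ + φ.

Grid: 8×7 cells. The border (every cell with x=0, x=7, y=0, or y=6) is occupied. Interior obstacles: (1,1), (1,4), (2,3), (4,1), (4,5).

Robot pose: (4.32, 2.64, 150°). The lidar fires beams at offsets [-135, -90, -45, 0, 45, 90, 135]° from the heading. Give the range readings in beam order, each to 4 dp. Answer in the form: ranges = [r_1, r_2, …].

beam 1: φ=-135°, α=15°
  dir = (cos 15°, sin 15°) = (0.9659, 0.2588); from cell (4,2)
  next x-line at t=0.7040, next y-line at t=1.3909; Δt_x=1.0353, Δt_y=3.8637
    x: enter (5,2) at t=0.7040
    y: enter (5,3) at t=1.3909
    x: enter (6,3) at t=1.7393
    x: enter (7,3) at t=2.7745 ← occupied
  → r_1 = 2.7745
beam 2: φ=-90°, α=60°
  dir = (cos 60°, sin 60°) = (0.5000, 0.8660); from cell (4,2)
  next x-line at t=1.3600, next y-line at t=0.4157; Δt_x=2.0000, Δt_y=1.1547
    y: enter (4,3) at t=0.4157
    x: enter (5,3) at t=1.3600
    y: enter (5,4) at t=1.5704
    y: enter (5,5) at t=2.7251
    x: enter (6,5) at t=3.3600
    y: enter (6,6) at t=3.8798 ← occupied
  → r_2 = 3.8798
beam 3: φ=-45°, α=105°
  dir = (cos 105°, sin 105°) = (-0.2588, 0.9659); from cell (4,2)
  next x-line at t=1.2364, next y-line at t=0.3727; Δt_x=3.8637, Δt_y=1.0353
    y: enter (4,3) at t=0.3727
    x: enter (3,3) at t=1.2364
    y: enter (3,4) at t=1.4080
    y: enter (3,5) at t=2.4433
    y: enter (3,6) at t=3.4785 ← occupied
  → r_3 = 3.4785
beam 4: φ=0°, α=150°
  dir = (cos 150°, sin 150°) = (-0.8660, 0.5000); from cell (4,2)
  next x-line at t=0.3695, next y-line at t=0.7200; Δt_x=1.1547, Δt_y=2.0000
    x: enter (3,2) at t=0.3695
    y: enter (3,3) at t=0.7200
    x: enter (2,3) at t=1.5242 ← occupied
  → r_4 = 1.5242
beam 5: φ=45°, α=195°
  dir = (cos 195°, sin 195°) = (-0.9659, -0.2588); from cell (4,2)
  next x-line at t=0.3313, next y-line at t=2.4728; Δt_x=1.0353, Δt_y=3.8637
    x: enter (3,2) at t=0.3313
    x: enter (2,2) at t=1.3666
    x: enter (1,2) at t=2.4018
    y: enter (1,1) at t=2.4728 ← occupied
  → r_5 = 2.4728
beam 6: φ=90°, α=240°
  dir = (cos 240°, sin 240°) = (-0.5000, -0.8660); from cell (4,2)
  next x-line at t=0.6400, next y-line at t=0.7390; Δt_x=2.0000, Δt_y=1.1547
    x: enter (3,2) at t=0.6400
    y: enter (3,1) at t=0.7390
    y: enter (3,0) at t=1.8937 ← occupied
  → r_6 = 1.8937
beam 7: φ=135°, α=285°
  dir = (cos 285°, sin 285°) = (0.2588, -0.9659); from cell (4,2)
  next x-line at t=2.6273, next y-line at t=0.6626; Δt_x=3.8637, Δt_y=1.0353
    y: enter (4,1) at t=0.6626 ← occupied
  → r_7 = 0.6626

ranges = [2.7745, 3.8798, 3.4785, 1.5242, 2.4728, 1.8937, 0.6626]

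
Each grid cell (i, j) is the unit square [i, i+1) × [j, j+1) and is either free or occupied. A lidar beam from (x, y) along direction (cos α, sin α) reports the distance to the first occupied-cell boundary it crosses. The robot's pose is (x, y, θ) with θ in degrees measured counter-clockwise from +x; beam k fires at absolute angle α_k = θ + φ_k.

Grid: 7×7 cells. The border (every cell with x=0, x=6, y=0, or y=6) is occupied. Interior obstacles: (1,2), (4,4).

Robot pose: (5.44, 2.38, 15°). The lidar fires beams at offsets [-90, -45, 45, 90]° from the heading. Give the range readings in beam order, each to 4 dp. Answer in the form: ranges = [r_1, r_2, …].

beam 1: φ=-90°, α=285°
  dir = (cos 285°, sin 285°) = (0.2588, -0.9659); from cell (5,2)
  next x-line at t=2.1637, next y-line at t=0.3934; Δt_x=3.8637, Δt_y=1.0353
    y: enter (5,1) at t=0.3934
    y: enter (5,0) at t=1.4287 ← occupied
  → r_1 = 1.4287
beam 2: φ=-45°, α=330°
  dir = (cos 330°, sin 330°) = (0.8660, -0.5000); from cell (5,2)
  next x-line at t=0.6466, next y-line at t=0.7600; Δt_x=1.1547, Δt_y=2.0000
    x: enter (6,2) at t=0.6466 ← occupied
  → r_2 = 0.6466
beam 3: φ=45°, α=60°
  dir = (cos 60°, sin 60°) = (0.5000, 0.8660); from cell (5,2)
  next x-line at t=1.1200, next y-line at t=0.7159; Δt_x=2.0000, Δt_y=1.1547
    y: enter (5,3) at t=0.7159
    x: enter (6,3) at t=1.1200 ← occupied
  → r_3 = 1.1200
beam 4: φ=90°, α=105°
  dir = (cos 105°, sin 105°) = (-0.2588, 0.9659); from cell (5,2)
  next x-line at t=1.7000, next y-line at t=0.6419; Δt_x=3.8637, Δt_y=1.0353
    y: enter (5,3) at t=0.6419
    y: enter (5,4) at t=1.6771
    x: enter (4,4) at t=1.7000 ← occupied
  → r_4 = 1.7000

ranges = [1.4287, 0.6466, 1.1200, 1.7000]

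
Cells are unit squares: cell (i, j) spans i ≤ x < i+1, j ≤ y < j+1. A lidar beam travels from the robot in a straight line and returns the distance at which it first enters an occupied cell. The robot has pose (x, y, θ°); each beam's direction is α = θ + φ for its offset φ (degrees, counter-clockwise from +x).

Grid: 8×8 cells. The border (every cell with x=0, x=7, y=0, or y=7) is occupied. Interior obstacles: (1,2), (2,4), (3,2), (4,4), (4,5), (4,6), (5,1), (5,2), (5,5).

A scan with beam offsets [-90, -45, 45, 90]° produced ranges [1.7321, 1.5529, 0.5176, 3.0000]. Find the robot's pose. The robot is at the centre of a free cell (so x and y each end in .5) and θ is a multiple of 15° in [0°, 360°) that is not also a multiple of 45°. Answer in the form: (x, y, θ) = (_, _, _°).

Candidates: 27 free-cell centres × 16 headings = 432 poses. Raycast each; keep the one whose scan matches to 4 dp.
  (3.5, 4.5, 285°): beam 1 = 0.5176 ≠ 1.7321 ✗
  (2.5, 1.5, 345°): beam 1 = 0.5176 ≠ 1.7321 ✗
  (1.5, 5.5, 255°): beam 1 = 0.5176 ≠ 1.7321 ✗
  (4.5, 3.5, 15°): beam 1 = 1.9319 ≠ 1.7321 ✗
  …
  (2.5, 2.5, 330°): r_1=1.7321, r_2=1.5529, r_3=0.5176, r_4=3.0000 — all match ✓
Only this pose fits every beam.

(x, y, θ) = (2.5, 2.5, 330°)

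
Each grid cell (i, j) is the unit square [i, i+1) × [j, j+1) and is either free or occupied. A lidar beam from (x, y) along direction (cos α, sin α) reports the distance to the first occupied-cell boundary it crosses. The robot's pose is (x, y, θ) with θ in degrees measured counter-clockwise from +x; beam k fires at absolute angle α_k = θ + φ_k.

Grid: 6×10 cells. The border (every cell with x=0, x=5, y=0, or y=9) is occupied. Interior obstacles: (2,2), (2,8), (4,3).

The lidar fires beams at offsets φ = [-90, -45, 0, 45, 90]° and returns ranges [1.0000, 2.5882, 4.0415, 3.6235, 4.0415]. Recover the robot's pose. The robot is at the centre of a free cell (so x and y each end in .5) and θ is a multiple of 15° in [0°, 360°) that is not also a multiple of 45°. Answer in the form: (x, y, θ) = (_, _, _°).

The pose lattice has 29·16 = 464 candidates. Test each by forward raycasting.
  (1.5, 4.5, 60°): beam 1 = 2.8868 ≠ 1.0000 ✗
  (4.5, 5.5, 345°): beam 1 = 1.5529 ≠ 1.0000 ✗
  (3.5, 5.5, 30°): beam 1 = 1.7321 ≠ 1.0000 ✗
  (2.5, 4.5, 255°): beam 1 = 1.5529 ≠ 1.0000 ✗
  (3.5, 3.5, 60°): beam 1 = 0.5774 ≠ 1.0000 ✗
  …
  (4.5, 6.5, 150°): r_1=1.0000, r_2=2.5882, r_3=4.0415, r_4=3.6235, r_5=4.0415 — all match ✓
No second candidate reproduces the full scan.

(x, y, θ) = (4.5, 6.5, 150°)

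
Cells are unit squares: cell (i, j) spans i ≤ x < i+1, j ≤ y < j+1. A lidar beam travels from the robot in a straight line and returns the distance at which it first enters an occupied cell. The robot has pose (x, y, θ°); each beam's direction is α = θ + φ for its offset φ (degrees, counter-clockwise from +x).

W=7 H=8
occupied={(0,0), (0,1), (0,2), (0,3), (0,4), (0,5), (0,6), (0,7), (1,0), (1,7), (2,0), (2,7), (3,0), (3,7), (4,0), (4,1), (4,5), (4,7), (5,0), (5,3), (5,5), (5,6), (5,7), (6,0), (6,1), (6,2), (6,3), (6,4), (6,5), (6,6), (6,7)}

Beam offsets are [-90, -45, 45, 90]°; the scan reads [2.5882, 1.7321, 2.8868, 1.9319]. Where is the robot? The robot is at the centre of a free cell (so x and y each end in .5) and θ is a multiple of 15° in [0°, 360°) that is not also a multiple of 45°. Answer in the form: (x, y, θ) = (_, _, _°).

Enumerate (i+0.5, j+0.5, θ) over the 25 free cells and 16 admissible headings. For each, cast all 4 beams and compare to the given ranges.
  (3.5, 4.5, 60°): beam 1 = 1.7321 ≠ 2.5882 ✗
  (1.5, 6.5, 120°): beam 1 = 1.0000 ≠ 2.5882 ✗
  (2.5, 5.5, 240°): beam 1 = 1.7321 ≠ 2.5882 ✗
  (4.5, 4.5, 345°): beam 1 = 3.6235 ≠ 2.5882 ✗
  …
  (3.5, 3.5, 345°): r_1=2.5882, r_2=1.7321, r_3=2.8868, r_4=1.9319 — all match ✓
Only this pose fits every beam.

(x, y, θ) = (3.5, 3.5, 345°)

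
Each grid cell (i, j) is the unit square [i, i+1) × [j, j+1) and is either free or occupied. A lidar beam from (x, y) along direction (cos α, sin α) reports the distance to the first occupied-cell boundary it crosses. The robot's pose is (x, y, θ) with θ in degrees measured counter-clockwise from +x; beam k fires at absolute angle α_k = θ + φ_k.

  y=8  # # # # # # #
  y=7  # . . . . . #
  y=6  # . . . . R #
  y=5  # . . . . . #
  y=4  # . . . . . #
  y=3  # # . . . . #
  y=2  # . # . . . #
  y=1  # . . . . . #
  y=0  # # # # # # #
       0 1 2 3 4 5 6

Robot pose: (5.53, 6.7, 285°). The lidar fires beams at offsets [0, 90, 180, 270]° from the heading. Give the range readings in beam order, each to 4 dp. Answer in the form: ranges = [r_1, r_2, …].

ranges = [1.8159, 0.4866, 1.3459, 4.6898]

beam 1: φ=0°, α=285°
  direction (0.2588, -0.9659); cell (5,6); t to first gridline: x 1.8159, y 0.7247 (then +3.8637 / +1.0353)
    (5,5) via y @ 0.7247
    (5,4) via y @ 1.7600
    (6,4) via x @ 1.8159  # hit
  → r_1 = 1.8159
beam 2: φ=90°, α=15°
  direction (0.9659, 0.2588); cell (5,6); t to first gridline: x 0.4866, y 1.1591 (then +1.0353 / +3.8637)
    (6,6) via x @ 0.4866  # hit
  → r_2 = 0.4866
beam 3: φ=180°, α=105°
  direction (-0.2588, 0.9659); cell (5,6); t to first gridline: x 2.0478, y 0.3106 (then +3.8637 / +1.0353)
    (5,7) via y @ 0.3106
    (5,8) via y @ 1.3459  # hit
  → r_3 = 1.3459
beam 4: φ=270°, α=195°
  direction (-0.9659, -0.2588); cell (5,6); t to first gridline: x 0.5487, y 2.7046 (then +1.0353 / +3.8637)
    (4,6) via x @ 0.5487
    (3,6) via x @ 1.5840
    (2,6) via x @ 2.6192
    (2,5) via y @ 2.7046
    (1,5) via x @ 3.6545
    (0,5) via x @ 4.6898  # hit
  → r_4 = 4.6898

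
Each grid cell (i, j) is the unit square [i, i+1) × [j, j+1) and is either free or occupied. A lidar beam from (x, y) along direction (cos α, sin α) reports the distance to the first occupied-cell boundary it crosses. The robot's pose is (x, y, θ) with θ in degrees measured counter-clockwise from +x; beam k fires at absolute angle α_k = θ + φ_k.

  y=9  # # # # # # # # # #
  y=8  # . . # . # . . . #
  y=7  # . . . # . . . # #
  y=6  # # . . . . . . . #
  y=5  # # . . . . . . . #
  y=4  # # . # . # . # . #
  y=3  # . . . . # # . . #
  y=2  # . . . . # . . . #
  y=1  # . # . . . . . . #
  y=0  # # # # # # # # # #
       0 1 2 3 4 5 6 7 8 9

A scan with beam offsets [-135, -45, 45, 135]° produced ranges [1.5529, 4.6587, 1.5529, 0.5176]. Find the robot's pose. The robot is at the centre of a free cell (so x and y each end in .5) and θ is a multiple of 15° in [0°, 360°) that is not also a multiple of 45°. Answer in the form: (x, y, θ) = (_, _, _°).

(x, y, θ) = (7.5, 8.5, 300°)

The pose lattice has 50·16 = 800 candidates. Test each by forward raycasting.
  (4.5, 6.5, 330°): beam 1 = 2.5882 ≠ 1.5529 ✗
  (4.5, 1.5, 255°): beam 1 = 2.8868 ≠ 1.5529 ✗
  (2.5, 2.5, 30°): beam 1 = 0.5176 ≠ 1.5529 ✗
  (8.5, 3.5, 300°): beam 2 = 2.5882 ≠ 4.6587 ✗
  …
  (7.5, 8.5, 300°): r_1=1.5529, r_2=4.6587, r_3=1.5529, r_4=0.5176 — all match ✓
Unique over the lattice → pose = (7.5, 8.5, 300°).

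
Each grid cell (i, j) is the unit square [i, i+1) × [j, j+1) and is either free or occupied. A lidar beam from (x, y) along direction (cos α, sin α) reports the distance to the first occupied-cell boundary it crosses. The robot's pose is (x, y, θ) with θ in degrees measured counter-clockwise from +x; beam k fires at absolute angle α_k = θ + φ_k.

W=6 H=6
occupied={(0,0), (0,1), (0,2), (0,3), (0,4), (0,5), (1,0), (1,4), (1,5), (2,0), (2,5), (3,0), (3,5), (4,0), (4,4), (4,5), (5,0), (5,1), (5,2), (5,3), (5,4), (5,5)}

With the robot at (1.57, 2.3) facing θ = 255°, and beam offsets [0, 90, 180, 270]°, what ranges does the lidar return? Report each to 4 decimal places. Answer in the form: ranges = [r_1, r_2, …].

ranges = [1.3459, 3.5510, 2.7952, 0.5901]

beam 1: φ=0°, α=255°
  d=(-0.2588,-0.9659)  start (1,2)  tX=2.2023 tY=0.3106  stride 1/|dx|=3.8637 1/|dy|=1.0353
    cross y-line → (1,1), t=0.3106
    cross y-line → (1,0), t=1.3459 (wall)
  → r_1 = 1.3459
beam 2: φ=90°, α=345°
  d=(0.9659,-0.2588)  start (1,2)  tX=0.4452 tY=1.1591  stride 1/|dx|=1.0353 1/|dy|=3.8637
    cross x-line → (2,2), t=0.4452
    cross y-line → (2,1), t=1.1591
    cross x-line → (3,1), t=1.4804
    cross x-line → (4,1), t=2.5157
    cross x-line → (5,1), t=3.5510 (wall)
  → r_2 = 3.5510
beam 3: φ=180°, α=75°
  d=(0.2588,0.9659)  start (1,2)  tX=1.6614 tY=0.7247  stride 1/|dx|=3.8637 1/|dy|=1.0353
    cross y-line → (1,3), t=0.7247
    cross x-line → (2,3), t=1.6614
    cross y-line → (2,4), t=1.7600
    cross y-line → (2,5), t=2.7952 (wall)
  → r_3 = 2.7952
beam 4: φ=270°, α=165°
  d=(-0.9659,0.2588)  start (1,2)  tX=0.5901 tY=2.7046  stride 1/|dx|=1.0353 1/|dy|=3.8637
    cross x-line → (0,2), t=0.5901 (wall)
  → r_4 = 0.5901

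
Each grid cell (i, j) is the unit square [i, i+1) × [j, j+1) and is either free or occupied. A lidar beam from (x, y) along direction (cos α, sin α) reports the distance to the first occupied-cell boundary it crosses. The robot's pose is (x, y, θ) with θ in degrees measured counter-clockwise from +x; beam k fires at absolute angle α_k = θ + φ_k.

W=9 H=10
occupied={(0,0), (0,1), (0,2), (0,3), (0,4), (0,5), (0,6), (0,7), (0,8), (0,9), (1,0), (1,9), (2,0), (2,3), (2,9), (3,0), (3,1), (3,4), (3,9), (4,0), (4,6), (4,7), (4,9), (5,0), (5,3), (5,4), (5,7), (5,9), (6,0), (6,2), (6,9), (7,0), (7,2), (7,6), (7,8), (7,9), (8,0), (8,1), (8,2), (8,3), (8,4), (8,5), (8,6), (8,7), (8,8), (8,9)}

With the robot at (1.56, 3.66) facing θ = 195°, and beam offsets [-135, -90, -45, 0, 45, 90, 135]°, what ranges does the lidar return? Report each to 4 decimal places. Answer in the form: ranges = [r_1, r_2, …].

ranges = [4.8800, 2.1637, 0.6466, 0.5798, 1.1200, 2.7538, 0.5081]

beam 1: φ=-135°, α=60°
  dir = (cos 60°, sin 60°) = (0.5000, 0.8660); from cell (1,3)
  next x-line at t=0.8800, next y-line at t=0.3926; Δt_x=2.0000, Δt_y=1.1547
    y: enter (1,4) at t=0.3926
    x: enter (2,4) at t=0.8800
    y: enter (2,5) at t=1.5473
    y: enter (2,6) at t=2.7020
    x: enter (3,6) at t=2.8800
    y: enter (3,7) at t=3.8567
    x: enter (4,7) at t=4.8800 ← occupied
  → r_1 = 4.8800
beam 2: φ=-90°, α=105°
  dir = (cos 105°, sin 105°) = (-0.2588, 0.9659); from cell (1,3)
  next x-line at t=2.1637, next y-line at t=0.3520; Δt_x=3.8637, Δt_y=1.0353
    y: enter (1,4) at t=0.3520
    y: enter (1,5) at t=1.3873
    x: enter (0,5) at t=2.1637 ← occupied
  → r_2 = 2.1637
beam 3: φ=-45°, α=150°
  dir = (cos 150°, sin 150°) = (-0.8660, 0.5000); from cell (1,3)
  next x-line at t=0.6466, next y-line at t=0.6800; Δt_x=1.1547, Δt_y=2.0000
    x: enter (0,3) at t=0.6466 ← occupied
  → r_3 = 0.6466
beam 4: φ=0°, α=195°
  dir = (cos 195°, sin 195°) = (-0.9659, -0.2588); from cell (1,3)
  next x-line at t=0.5798, next y-line at t=2.5500; Δt_x=1.0353, Δt_y=3.8637
    x: enter (0,3) at t=0.5798 ← occupied
  → r_4 = 0.5798
beam 5: φ=45°, α=240°
  dir = (cos 240°, sin 240°) = (-0.5000, -0.8660); from cell (1,3)
  next x-line at t=1.1200, next y-line at t=0.7621; Δt_x=2.0000, Δt_y=1.1547
    y: enter (1,2) at t=0.7621
    x: enter (0,2) at t=1.1200 ← occupied
  → r_5 = 1.1200
beam 6: φ=90°, α=285°
  dir = (cos 285°, sin 285°) = (0.2588, -0.9659); from cell (1,3)
  next x-line at t=1.7000, next y-line at t=0.6833; Δt_x=3.8637, Δt_y=1.0353
    y: enter (1,2) at t=0.6833
    x: enter (2,2) at t=1.7000
    y: enter (2,1) at t=1.7186
    y: enter (2,0) at t=2.7538 ← occupied
  → r_6 = 2.7538
beam 7: φ=135°, α=330°
  dir = (cos 330°, sin 330°) = (0.8660, -0.5000); from cell (1,3)
  next x-line at t=0.5081, next y-line at t=1.3200; Δt_x=1.1547, Δt_y=2.0000
    x: enter (2,3) at t=0.5081 ← occupied
  → r_7 = 0.5081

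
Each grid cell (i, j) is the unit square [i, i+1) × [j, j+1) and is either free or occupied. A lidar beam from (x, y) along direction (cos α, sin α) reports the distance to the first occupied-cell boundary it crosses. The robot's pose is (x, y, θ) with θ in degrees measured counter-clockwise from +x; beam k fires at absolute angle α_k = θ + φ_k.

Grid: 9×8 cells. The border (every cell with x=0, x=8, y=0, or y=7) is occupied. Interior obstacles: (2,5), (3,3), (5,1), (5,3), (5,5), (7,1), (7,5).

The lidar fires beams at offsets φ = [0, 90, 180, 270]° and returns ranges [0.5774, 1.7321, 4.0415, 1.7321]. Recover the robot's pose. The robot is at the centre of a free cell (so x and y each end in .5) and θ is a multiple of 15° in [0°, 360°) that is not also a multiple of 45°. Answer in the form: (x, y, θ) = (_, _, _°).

(x, y, θ) = (4.5, 5.5, 30°)

The pose lattice has 35·16 = 560 candidates. Test each by forward raycasting.
  (6.5, 1.5, 285°): beam 1 = 0.5176 ≠ 0.5774 ✗
  (1.5, 4.5, 30°): beam 1 = 1.0000 ≠ 0.5774 ✗
  (4.5, 4.5, 150°): beam 1 = 1.7321 ≠ 0.5774 ✗
  (2.5, 1.5, 105°): beam 1 = 5.6940 ≠ 0.5774 ✗
  …
  (4.5, 5.5, 30°): r_1=0.5774, r_2=1.7321, r_3=4.0415, r_4=1.7321 — all match ✓
Unique over the lattice → pose = (4.5, 5.5, 30°).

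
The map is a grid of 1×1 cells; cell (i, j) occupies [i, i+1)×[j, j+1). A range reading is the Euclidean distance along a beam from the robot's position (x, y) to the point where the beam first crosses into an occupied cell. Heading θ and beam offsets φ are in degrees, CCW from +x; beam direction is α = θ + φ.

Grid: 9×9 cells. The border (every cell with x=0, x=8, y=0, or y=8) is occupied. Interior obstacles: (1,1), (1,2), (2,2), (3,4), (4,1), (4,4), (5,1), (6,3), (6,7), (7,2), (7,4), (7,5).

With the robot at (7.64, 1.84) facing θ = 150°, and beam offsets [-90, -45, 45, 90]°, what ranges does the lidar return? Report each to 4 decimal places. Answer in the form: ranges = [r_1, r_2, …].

ranges = [0.1848, 0.1656, 1.6979, 0.9699]

beam 1: φ=-90°, α=60°
  cosα=0.5000 sinα=0.8660 | (7,1) | tMaxX 0.7200 tMaxY 0.1848 | tΔX 2.0000 tΔY 1.1547
    t=0.1848 [y] (7,2) — stop
  → r_1 = 0.1848
beam 2: φ=-45°, α=105°
  cosα=-0.2588 sinα=0.9659 | (7,1) | tMaxX 2.4728 tMaxY 0.1656 | tΔX 3.8637 tΔY 1.0353
    t=0.1656 [y] (7,2) — stop
  → r_2 = 0.1656
beam 3: φ=45°, α=195°
  cosα=-0.9659 sinα=-0.2588 | (7,1) | tMaxX 0.6626 tMaxY 3.2455 | tΔX 1.0353 tΔY 3.8637
    t=0.6626 [x] (6,1)
    t=1.6979 [x] (5,1) — stop
  → r_3 = 1.6979
beam 4: φ=90°, α=240°
  cosα=-0.5000 sinα=-0.8660 | (7,1) | tMaxX 1.2800 tMaxY 0.9699 | tΔX 2.0000 tΔY 1.1547
    t=0.9699 [y] (7,0) — stop
  → r_4 = 0.9699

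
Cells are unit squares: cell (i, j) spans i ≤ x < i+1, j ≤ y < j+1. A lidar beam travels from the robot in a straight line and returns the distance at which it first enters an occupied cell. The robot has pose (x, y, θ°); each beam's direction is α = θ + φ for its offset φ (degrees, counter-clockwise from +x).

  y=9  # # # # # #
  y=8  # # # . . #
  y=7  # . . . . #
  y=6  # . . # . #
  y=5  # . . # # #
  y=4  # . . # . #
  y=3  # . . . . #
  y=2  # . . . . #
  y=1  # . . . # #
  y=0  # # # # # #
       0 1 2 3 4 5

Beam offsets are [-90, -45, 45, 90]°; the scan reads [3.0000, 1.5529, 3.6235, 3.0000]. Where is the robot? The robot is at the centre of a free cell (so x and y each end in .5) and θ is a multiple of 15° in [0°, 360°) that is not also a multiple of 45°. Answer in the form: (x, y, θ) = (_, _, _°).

(x, y, θ) = (2.5, 4.5, 210°)

Candidates: 25 free-cell centres × 16 headings = 400 poses. Raycast each; keep the one whose scan matches to 4 dp.
  (4.5, 2.5, 255°): beam 1 = 3.6235 ≠ 3.0000 ✗
  (3.5, 2.5, 15°): beam 1 = 1.5529 ≠ 3.0000 ✗
  (1.5, 6.5, 210°): beam 1 = 1.0000 ≠ 3.0000 ✗
  (4.5, 8.5, 15°): beam 1 = 1.9319 ≠ 3.0000 ✗
  …
  (2.5, 4.5, 210°): r_1=3.0000, r_2=1.5529, r_3=3.6235, r_4=3.0000 — all match ✓
Unique over the lattice → pose = (2.5, 4.5, 210°).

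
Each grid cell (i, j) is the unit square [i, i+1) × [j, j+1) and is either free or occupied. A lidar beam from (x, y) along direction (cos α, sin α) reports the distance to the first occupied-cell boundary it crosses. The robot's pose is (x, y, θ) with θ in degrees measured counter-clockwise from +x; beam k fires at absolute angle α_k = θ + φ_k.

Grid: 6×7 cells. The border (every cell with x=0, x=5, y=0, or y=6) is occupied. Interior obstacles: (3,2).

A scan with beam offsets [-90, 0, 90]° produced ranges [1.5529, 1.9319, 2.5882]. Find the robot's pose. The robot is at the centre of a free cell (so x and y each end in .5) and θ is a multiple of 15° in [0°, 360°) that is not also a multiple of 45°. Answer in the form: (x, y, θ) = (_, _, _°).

(x, y, θ) = (2.5, 4.5, 285°)

Candidates: 19 free-cell centres × 16 headings = 304 poses. Raycast each; keep the one whose scan matches to 4 dp.
  (3.5, 1.5, 345°): beam 1 = 0.5176 ≠ 1.5529 ✗
  (4.5, 2.5, 150°): beam 1 = 1.0000 ≠ 1.5529 ✗
  (4.5, 3.5, 285°): beam 1 = 3.6235 ≠ 1.5529 ✗
  (2.5, 2.5, 165°): beam 1 = 3.6235 ≠ 1.5529 ✗
  (1.5, 2.5, 330°): beam 1 = 1.0000 ≠ 1.5529 ✗
  …
  (2.5, 4.5, 285°): r_1=1.5529, r_2=1.9319, r_3=2.5882 — all match ✓
Unique over the lattice → pose = (2.5, 4.5, 285°).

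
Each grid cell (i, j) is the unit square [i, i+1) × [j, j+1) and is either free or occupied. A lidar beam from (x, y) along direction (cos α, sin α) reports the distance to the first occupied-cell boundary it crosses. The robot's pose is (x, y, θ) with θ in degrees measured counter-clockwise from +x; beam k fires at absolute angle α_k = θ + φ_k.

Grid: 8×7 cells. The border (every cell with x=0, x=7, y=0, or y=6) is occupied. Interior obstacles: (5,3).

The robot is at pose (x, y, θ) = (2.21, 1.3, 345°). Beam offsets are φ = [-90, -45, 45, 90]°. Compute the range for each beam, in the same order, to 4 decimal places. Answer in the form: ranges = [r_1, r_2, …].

ranges = [0.3106, 0.3464, 3.4000, 4.8658]

beam 1: φ=-90°, α=255°
  direction (-0.2588, -0.9659); cell (2,1); t to first gridline: x 0.8114, y 0.3106 (then +3.8637 / +1.0353)
    (2,0) via y @ 0.3106  # hit
  → r_1 = 0.3106
beam 2: φ=-45°, α=300°
  direction (0.5000, -0.8660); cell (2,1); t to first gridline: x 1.5800, y 0.3464 (then +2.0000 / +1.1547)
    (2,0) via y @ 0.3464  # hit
  → r_2 = 0.3464
beam 3: φ=45°, α=30°
  direction (0.8660, 0.5000); cell (2,1); t to first gridline: x 0.9122, y 1.4000 (then +1.1547 / +2.0000)
    (3,1) via x @ 0.9122
    (3,2) via y @ 1.4000
    (4,2) via x @ 2.0669
    (5,2) via x @ 3.2216
    (5,3) via y @ 3.4000  # hit
  → r_3 = 3.4000
beam 4: φ=90°, α=75°
  direction (0.2588, 0.9659); cell (2,1); t to first gridline: x 3.0523, y 0.7247 (then +3.8637 / +1.0353)
    (2,2) via y @ 0.7247
    (2,3) via y @ 1.7600
    (2,4) via y @ 2.7952
    (3,4) via x @ 3.0523
    (3,5) via y @ 3.8305
    (3,6) via y @ 4.8658  # hit
  → r_4 = 4.8658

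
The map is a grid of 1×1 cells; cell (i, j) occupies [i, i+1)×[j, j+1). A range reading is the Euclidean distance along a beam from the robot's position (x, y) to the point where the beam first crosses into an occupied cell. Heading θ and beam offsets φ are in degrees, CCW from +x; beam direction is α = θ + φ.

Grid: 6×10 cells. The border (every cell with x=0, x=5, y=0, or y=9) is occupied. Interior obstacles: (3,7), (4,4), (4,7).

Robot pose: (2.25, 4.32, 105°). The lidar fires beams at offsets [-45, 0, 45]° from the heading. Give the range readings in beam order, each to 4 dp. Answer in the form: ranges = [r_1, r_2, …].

beam 1: φ=-45°, α=60°
  dir = (cos 60°, sin 60°) = (0.5000, 0.8660); from cell (2,4)
  next x-line at t=1.5000, next y-line at t=0.7852; Δt_x=2.0000, Δt_y=1.1547
    y: enter (2,5) at t=0.7852
    x: enter (3,5) at t=1.5000
    y: enter (3,6) at t=1.9399
    y: enter (3,7) at t=3.0946 ← occupied
  → r_1 = 3.0946
beam 2: φ=0°, α=105°
  dir = (cos 105°, sin 105°) = (-0.2588, 0.9659); from cell (2,4)
  next x-line at t=0.9659, next y-line at t=0.7040; Δt_x=3.8637, Δt_y=1.0353
    y: enter (2,5) at t=0.7040
    x: enter (1,5) at t=0.9659
    y: enter (1,6) at t=1.7393
    y: enter (1,7) at t=2.7745
    y: enter (1,8) at t=3.8098
    x: enter (0,8) at t=4.8296 ← occupied
  → r_2 = 4.8296
beam 3: φ=45°, α=150°
  dir = (cos 150°, sin 150°) = (-0.8660, 0.5000); from cell (2,4)
  next x-line at t=0.2887, next y-line at t=1.3600; Δt_x=1.1547, Δt_y=2.0000
    x: enter (1,4) at t=0.2887
    y: enter (1,5) at t=1.3600
    x: enter (0,5) at t=1.4434 ← occupied
  → r_3 = 1.4434

ranges = [3.0946, 4.8296, 1.4434]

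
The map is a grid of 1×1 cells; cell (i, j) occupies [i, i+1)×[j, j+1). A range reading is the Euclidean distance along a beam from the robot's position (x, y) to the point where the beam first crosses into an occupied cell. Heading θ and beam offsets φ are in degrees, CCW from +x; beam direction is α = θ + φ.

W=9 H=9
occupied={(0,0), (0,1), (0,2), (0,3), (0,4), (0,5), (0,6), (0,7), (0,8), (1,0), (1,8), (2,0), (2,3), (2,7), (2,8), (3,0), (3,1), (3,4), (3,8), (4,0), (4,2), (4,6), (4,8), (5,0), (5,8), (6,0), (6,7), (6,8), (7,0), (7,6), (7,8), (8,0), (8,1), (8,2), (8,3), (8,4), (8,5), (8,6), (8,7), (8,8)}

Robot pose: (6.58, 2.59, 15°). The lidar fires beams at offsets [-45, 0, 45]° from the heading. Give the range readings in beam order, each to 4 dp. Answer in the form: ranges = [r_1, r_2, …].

ranges = [1.6397, 1.4701, 2.8400]

beam 1: φ=-45°, α=330°
  cosα=0.8660 sinα=-0.5000 | (6,2) | tMaxX 0.4850 tMaxY 1.1800 | tΔX 1.1547 tΔY 2.0000
    t=0.4850 [x] (7,2)
    t=1.1800 [y] (7,1)
    t=1.6397 [x] (8,1) — stop
  → r_1 = 1.6397
beam 2: φ=0°, α=15°
  cosα=0.9659 sinα=0.2588 | (6,2) | tMaxX 0.4348 tMaxY 1.5841 | tΔX 1.0353 tΔY 3.8637
    t=0.4348 [x] (7,2)
    t=1.4701 [x] (8,2) — stop
  → r_2 = 1.4701
beam 3: φ=45°, α=60°
  cosα=0.5000 sinα=0.8660 | (6,2) | tMaxX 0.8400 tMaxY 0.4734 | tΔX 2.0000 tΔY 1.1547
    t=0.4734 [y] (6,3)
    t=0.8400 [x] (7,3)
    t=1.6281 [y] (7,4)
    t=2.7828 [y] (7,5)
    t=2.8400 [x] (8,5) — stop
  → r_3 = 2.8400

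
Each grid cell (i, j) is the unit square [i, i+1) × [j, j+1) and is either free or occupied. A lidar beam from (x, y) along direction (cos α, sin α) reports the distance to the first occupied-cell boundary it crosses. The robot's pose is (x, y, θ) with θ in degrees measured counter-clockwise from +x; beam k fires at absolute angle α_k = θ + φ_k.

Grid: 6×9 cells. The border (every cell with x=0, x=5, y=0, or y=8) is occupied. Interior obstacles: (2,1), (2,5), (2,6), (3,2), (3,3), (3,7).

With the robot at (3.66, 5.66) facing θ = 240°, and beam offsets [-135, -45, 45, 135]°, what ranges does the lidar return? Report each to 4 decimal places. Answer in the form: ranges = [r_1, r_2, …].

beam 1: φ=-135°, α=105°
  cosα=-0.2588 sinα=0.9659 | (3,5) | tMaxX 2.5500 tMaxY 0.3520 | tΔX 3.8637 tΔY 1.0353
    t=0.3520 [y] (3,6)
    t=1.3873 [y] (3,7) — stop
  → r_1 = 1.3873
beam 2: φ=-45°, α=195°
  cosα=-0.9659 sinα=-0.2588 | (3,5) | tMaxX 0.6833 tMaxY 2.5500 | tΔX 1.0353 tΔY 3.8637
    t=0.6833 [x] (2,5) — stop
  → r_2 = 0.6833
beam 3: φ=45°, α=285°
  cosα=0.2588 sinα=-0.9659 | (3,5) | tMaxX 1.3137 tMaxY 0.6833 | tΔX 3.8637 tΔY 1.0353
    t=0.6833 [y] (3,4)
    t=1.3137 [x] (4,4)
    t=1.7186 [y] (4,3)
    t=2.7538 [y] (4,2)
    t=3.7891 [y] (4,1)
    t=4.8244 [y] (4,0) — stop
  → r_3 = 4.8244
beam 4: φ=135°, α=15°
  cosα=0.9659 sinα=0.2588 | (3,5) | tMaxX 0.3520 tMaxY 1.3137 | tΔX 1.0353 tΔY 3.8637
    t=0.3520 [x] (4,5)
    t=1.3137 [y] (4,6)
    t=1.3873 [x] (5,6) — stop
  → r_4 = 1.3873

ranges = [1.3873, 0.6833, 4.8244, 1.3873]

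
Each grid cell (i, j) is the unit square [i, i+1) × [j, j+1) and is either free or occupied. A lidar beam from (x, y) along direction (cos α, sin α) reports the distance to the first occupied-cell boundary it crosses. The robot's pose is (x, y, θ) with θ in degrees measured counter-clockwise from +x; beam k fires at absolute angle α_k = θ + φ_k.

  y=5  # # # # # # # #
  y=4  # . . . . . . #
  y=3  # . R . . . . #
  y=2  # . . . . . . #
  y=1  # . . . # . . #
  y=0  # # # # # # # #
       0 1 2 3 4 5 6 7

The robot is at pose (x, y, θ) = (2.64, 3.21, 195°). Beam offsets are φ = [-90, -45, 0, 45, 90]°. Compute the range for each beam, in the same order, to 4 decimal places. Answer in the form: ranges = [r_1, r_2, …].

beam 1: φ=-90°, α=105°
  direction (-0.2588, 0.9659); cell (2,3); t to first gridline: x 2.4728, y 0.8179 (then +3.8637 / +1.0353)
    (2,4) via y @ 0.8179
    (2,5) via y @ 1.8531  # hit
  → r_1 = 1.8531
beam 2: φ=-45°, α=150°
  direction (-0.8660, 0.5000); cell (2,3); t to first gridline: x 0.7390, y 1.5800 (then +1.1547 / +2.0000)
    (1,3) via x @ 0.7390
    (1,4) via y @ 1.5800
    (0,4) via x @ 1.8937  # hit
  → r_2 = 1.8937
beam 3: φ=0°, α=195°
  direction (-0.9659, -0.2588); cell (2,3); t to first gridline: x 0.6626, y 0.8114 (then +1.0353 / +3.8637)
    (1,3) via x @ 0.6626
    (1,2) via y @ 0.8114
    (0,2) via x @ 1.6979  # hit
  → r_3 = 1.6979
beam 4: φ=45°, α=240°
  direction (-0.5000, -0.8660); cell (2,3); t to first gridline: x 1.2800, y 0.2425 (then +2.0000 / +1.1547)
    (2,2) via y @ 0.2425
    (1,2) via x @ 1.2800
    (1,1) via y @ 1.3972
    (1,0) via y @ 2.5519  # hit
  → r_4 = 2.5519
beam 5: φ=90°, α=285°
  direction (0.2588, -0.9659); cell (2,3); t to first gridline: x 1.3909, y 0.2174 (then +3.8637 / +1.0353)
    (2,2) via y @ 0.2174
    (2,1) via y @ 1.2527
    (3,1) via x @ 1.3909
    (3,0) via y @ 2.2880  # hit
  → r_5 = 2.2880

ranges = [1.8531, 1.8937, 1.6979, 2.5519, 2.2880]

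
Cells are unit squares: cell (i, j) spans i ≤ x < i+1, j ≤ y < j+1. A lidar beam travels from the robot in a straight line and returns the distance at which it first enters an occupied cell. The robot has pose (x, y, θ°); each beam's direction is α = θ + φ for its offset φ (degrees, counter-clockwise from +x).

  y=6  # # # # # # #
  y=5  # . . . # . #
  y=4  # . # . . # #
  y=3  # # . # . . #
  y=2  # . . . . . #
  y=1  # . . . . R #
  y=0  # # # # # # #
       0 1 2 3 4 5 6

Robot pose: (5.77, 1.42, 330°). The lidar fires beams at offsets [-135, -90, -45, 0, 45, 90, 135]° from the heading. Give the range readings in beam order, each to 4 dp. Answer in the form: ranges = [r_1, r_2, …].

ranges = [1.6228, 0.4850, 0.4348, 0.2656, 0.2381, 0.4600, 2.6710]

beam 1: φ=-135°, α=195°
  direction (-0.9659, -0.2588); cell (5,1); t to first gridline: x 0.7972, y 1.6228 (then +1.0353 / +3.8637)
    (4,1) via x @ 0.7972
    (4,0) via y @ 1.6228  # hit
  → r_1 = 1.6228
beam 2: φ=-90°, α=240°
  direction (-0.5000, -0.8660); cell (5,1); t to first gridline: x 1.5400, y 0.4850 (then +2.0000 / +1.1547)
    (5,0) via y @ 0.4850  # hit
  → r_2 = 0.4850
beam 3: φ=-45°, α=285°
  direction (0.2588, -0.9659); cell (5,1); t to first gridline: x 0.8887, y 0.4348 (then +3.8637 / +1.0353)
    (5,0) via y @ 0.4348  # hit
  → r_3 = 0.4348
beam 4: φ=0°, α=330°
  direction (0.8660, -0.5000); cell (5,1); t to first gridline: x 0.2656, y 0.8400 (then +1.1547 / +2.0000)
    (6,1) via x @ 0.2656  # hit
  → r_4 = 0.2656
beam 5: φ=45°, α=15°
  direction (0.9659, 0.2588); cell (5,1); t to first gridline: x 0.2381, y 2.2409 (then +1.0353 / +3.8637)
    (6,1) via x @ 0.2381  # hit
  → r_5 = 0.2381
beam 6: φ=90°, α=60°
  direction (0.5000, 0.8660); cell (5,1); t to first gridline: x 0.4600, y 0.6697 (then +2.0000 / +1.1547)
    (6,1) via x @ 0.4600  # hit
  → r_6 = 0.4600
beam 7: φ=135°, α=105°
  direction (-0.2588, 0.9659); cell (5,1); t to first gridline: x 2.9751, y 0.6005 (then +3.8637 / +1.0353)
    (5,2) via y @ 0.6005
    (5,3) via y @ 1.6357
    (5,4) via y @ 2.6710  # hit
  → r_7 = 2.6710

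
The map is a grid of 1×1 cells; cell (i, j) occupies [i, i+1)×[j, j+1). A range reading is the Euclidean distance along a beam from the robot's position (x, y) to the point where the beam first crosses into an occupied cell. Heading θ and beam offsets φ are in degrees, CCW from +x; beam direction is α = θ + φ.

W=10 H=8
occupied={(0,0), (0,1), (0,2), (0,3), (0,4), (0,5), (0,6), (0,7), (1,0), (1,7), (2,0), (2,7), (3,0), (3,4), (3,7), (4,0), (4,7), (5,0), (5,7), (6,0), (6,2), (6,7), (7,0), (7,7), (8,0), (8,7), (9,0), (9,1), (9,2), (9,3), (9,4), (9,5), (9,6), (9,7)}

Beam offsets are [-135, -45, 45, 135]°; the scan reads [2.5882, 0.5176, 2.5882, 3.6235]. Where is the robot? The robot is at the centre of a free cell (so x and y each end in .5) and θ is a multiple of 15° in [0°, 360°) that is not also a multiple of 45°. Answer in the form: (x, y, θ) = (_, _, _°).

(x, y, θ) = (6.5, 3.5, 300°)

Enumerate (i+0.5, j+0.5, θ) over the 46 free cells and 16 admissible headings. For each, cast all 4 beams and compare to the given ranges.
  (6.5, 4.5, 105°): beam 1 = 2.8868 ≠ 2.5882 ✗
  (3.5, 1.5, 345°): beam 1 = 1.0000 ≠ 2.5882 ✗
  (7.5, 3.5, 15°): beam 1 = 1.0000 ≠ 2.5882 ✗
  (1.5, 2.5, 285°): beam 1 = 0.5774 ≠ 2.5882 ✗
  …
  (6.5, 3.5, 300°): r_1=2.5882, r_2=0.5176, r_3=2.5882, r_4=3.6235 — all match ✓
Only this pose fits every beam.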